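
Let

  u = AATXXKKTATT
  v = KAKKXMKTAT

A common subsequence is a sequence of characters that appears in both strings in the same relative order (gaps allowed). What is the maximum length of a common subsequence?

6

Match A at u[1]=v[2] → X at u[4]=v[5] → K at u[7]=v[7] → T at u[8]=v[8] → A at u[9]=v[9] → T at u[11]=v[10] — 6 characters in the same relative order in both, and the DP table's final entry dp[11][10] is also 6, so no common subsequence is longer.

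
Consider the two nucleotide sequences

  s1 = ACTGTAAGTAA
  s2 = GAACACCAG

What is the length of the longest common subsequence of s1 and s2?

5

Pick A [1,3], C [2,4], A [6,5], A [7,8], G [8,9]; all 5 bases appear in both, in order. Since dp[11][9] = 5, nothing longer is possible.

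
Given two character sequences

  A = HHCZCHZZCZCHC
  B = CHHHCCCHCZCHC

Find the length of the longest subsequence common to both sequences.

10

Taking H [1,3], H [2,4], C [3,6], C [5,7], H [6,8], C [9,9], Z [10,10], C [11,11], H [12,12], C [13,13] gives a common subsequence of length 10, and the DP table's final entry dp[13][13] is also 10, so no common subsequence is longer.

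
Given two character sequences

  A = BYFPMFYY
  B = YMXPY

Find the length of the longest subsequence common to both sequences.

Taking Y (A #2, B #1) → P (A #4, B #4) → Y (A #8, B #5) gives a common subsequence of length 3. dp[8][5] = 3 confirms this is the maximum.

3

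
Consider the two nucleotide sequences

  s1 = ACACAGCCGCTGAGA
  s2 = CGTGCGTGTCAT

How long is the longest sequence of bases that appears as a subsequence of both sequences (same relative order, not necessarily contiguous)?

Taking C at s1[2]=s2[1], then G at s1[6]=s2[4], then C at s1[8]=s2[5], then G at s1[9]=s2[6], then T at s1[11]=s2[7], then G at s1[12]=s2[8], then A at s1[13]=s2[11] gives a common subsequence of length 7, and the DP table's final entry dp[15][12] is also 7, so no common subsequence is longer.

7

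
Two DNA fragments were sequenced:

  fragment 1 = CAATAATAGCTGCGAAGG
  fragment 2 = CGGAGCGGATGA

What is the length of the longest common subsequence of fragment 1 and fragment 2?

Pick C (fragment 1 #1, fragment 2 #1), A (fragment 1 #8, fragment 2 #4), G (fragment 1 #9, fragment 2 #5), C (fragment 1 #10, fragment 2 #6), G (fragment 1 #12, fragment 2 #7), G (fragment 1 #14, fragment 2 #8), A (fragment 1 #15, fragment 2 #9), A (fragment 1 #16, fragment 2 #12); all 8 bases appear in both, in order. dp[18][12] = 8 confirms this is the maximum.

8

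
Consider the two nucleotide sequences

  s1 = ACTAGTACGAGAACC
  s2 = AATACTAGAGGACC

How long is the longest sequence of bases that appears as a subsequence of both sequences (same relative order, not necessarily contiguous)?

Taking A (s1 #1, s2 #4), C (s1 #2, s2 #5), T (s1 #3, s2 #6), A (s1 #4, s2 #7), G (s1 #5, s2 #8), A (s1 #7, s2 #9), G (s1 #9, s2 #10), G (s1 #11, s2 #11), A (s1 #13, s2 #12), C (s1 #14, s2 #13), C (s1 #15, s2 #14) gives a common subsequence of length 11. The LCS DP gives dp[15][14] = 11, so this is optimal.

11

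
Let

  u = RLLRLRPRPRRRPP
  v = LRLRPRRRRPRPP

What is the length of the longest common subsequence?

Match L [3,1], then R [4,2], then L [5,3], then R [6,4], then P [7,5], then R [8,7], then R [10,8], then R [11,9], then R [12,11], then P [13,12], then P [14,13] — 11 characters in the same relative order in both. dp[14][13] = 11 confirms this is the maximum.

11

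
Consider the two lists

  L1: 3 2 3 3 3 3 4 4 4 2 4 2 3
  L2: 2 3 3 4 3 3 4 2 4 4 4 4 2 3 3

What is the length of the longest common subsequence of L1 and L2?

Match 2 (L1 #2, L2 #1), 3 (L1 #3, L2 #2), 3 (L1 #4, L2 #3), 3 (L1 #5, L2 #5), 3 (L1 #6, L2 #6), 4 (L1 #7, L2 #9), 4 (L1 #8, L2 #10), 4 (L1 #9, L2 #11), 4 (L1 #11, L2 #12), 2 (L1 #12, L2 #13), 3 (L1 #13, L2 #15) — 11 values in the same relative order in both. dp[13][15] = 11 confirms this is the maximum.

11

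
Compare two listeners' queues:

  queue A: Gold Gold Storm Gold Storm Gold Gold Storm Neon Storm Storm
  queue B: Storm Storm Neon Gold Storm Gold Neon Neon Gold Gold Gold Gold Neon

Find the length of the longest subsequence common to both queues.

6

Pick Gold at queue A[1]=queue B[6], Gold at queue A[2]=queue B[9], Gold at queue A[4]=queue B[10], Gold at queue A[6]=queue B[11], Gold at queue A[7]=queue B[12], Neon at queue A[9]=queue B[13]; all 6 songs appear in both, in order. dp[11][13] = 6 confirms this is the maximum.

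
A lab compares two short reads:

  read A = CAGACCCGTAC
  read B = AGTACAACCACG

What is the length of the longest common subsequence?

8

Pick A [2,1] → G [3,2] → A [4,4] → C [5,5] → C [6,8] → C [7,9] → A [10,10] → C [11,11]; all 8 bases appear in both, in order, and the DP table's final entry dp[11][12] is also 8, so no common subsequence is longer.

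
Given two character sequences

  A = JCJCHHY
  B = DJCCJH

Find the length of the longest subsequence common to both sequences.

4

Taking J at A[1]=B[2], C at A[2]=B[4], J at A[3]=B[5], H at A[6]=B[6] gives a common subsequence of length 4. Since dp[7][6] = 4, nothing longer is possible.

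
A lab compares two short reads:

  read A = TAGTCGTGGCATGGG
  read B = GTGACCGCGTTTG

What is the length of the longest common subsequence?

Match T (read A #1, read B #2); then A (read A #2, read B #4); then G (read A #3, read B #7); then C (read A #5, read B #8); then G (read A #6, read B #9); then T (read A #7, read B #11); then T (read A #12, read B #12); then G (read A #15, read B #13) — 8 bases in the same relative order in both. The LCS DP gives dp[15][13] = 8, so this is optimal.

8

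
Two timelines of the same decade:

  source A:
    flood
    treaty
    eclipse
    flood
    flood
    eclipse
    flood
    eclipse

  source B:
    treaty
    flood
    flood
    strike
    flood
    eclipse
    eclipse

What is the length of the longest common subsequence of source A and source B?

Match flood at source A[1]=source B[2] → flood at source A[4]=source B[3] → flood at source A[5]=source B[5] → eclipse at source A[6]=source B[6] → eclipse at source A[8]=source B[7] — 5 events in the same relative order in both. Since dp[8][7] = 5, nothing longer is possible.

5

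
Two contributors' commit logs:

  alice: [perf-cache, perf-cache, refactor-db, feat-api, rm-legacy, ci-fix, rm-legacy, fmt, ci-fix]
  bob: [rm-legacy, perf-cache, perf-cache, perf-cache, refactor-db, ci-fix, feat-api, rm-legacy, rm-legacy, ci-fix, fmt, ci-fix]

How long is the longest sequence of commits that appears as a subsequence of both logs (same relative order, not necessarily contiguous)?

Taking perf-cache at alice[1]=bob[3], then perf-cache at alice[2]=bob[4], then refactor-db at alice[3]=bob[5], then feat-api at alice[4]=bob[7], then rm-legacy at alice[5]=bob[9], then ci-fix at alice[6]=bob[10], then fmt at alice[8]=bob[11], then ci-fix at alice[9]=bob[12] gives a common subsequence of length 8. Since dp[9][12] = 8, nothing longer is possible.

8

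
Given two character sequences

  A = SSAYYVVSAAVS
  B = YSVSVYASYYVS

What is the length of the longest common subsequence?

7

Match S [1,2] → S [2,4] → A [3,7] → Y [4,9] → Y [5,10] → V [11,11] → S [12,12] — 7 characters in the same relative order in both. dp[12][12] = 7 confirms this is the maximum.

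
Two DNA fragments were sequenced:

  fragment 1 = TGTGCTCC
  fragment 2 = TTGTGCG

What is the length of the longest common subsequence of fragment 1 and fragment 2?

Pick T at fragment 1[1]=fragment 2[2]; then G at fragment 1[2]=fragment 2[3]; then T at fragment 1[3]=fragment 2[4]; then G at fragment 1[4]=fragment 2[5]; then C at fragment 1[5]=fragment 2[6]; all 5 bases appear in both, in order. dp[8][7] = 5 confirms this is the maximum.

5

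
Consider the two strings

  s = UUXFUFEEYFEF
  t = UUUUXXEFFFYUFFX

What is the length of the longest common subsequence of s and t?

Taking U (s #1, t #3), U (s #2, t #4), X (s #3, t #6), F (s #4, t #9), F (s #6, t #10), Y (s #9, t #11), F (s #10, t #13), F (s #12, t #14) gives a common subsequence of length 8. dp[12][15] = 8 confirms this is the maximum.

8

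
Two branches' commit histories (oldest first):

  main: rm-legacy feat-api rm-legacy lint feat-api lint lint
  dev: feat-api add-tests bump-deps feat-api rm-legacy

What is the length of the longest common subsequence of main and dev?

Taking feat-api [2,4] → rm-legacy [3,5] gives a common subsequence of length 2. Since dp[7][5] = 2, nothing longer is possible.

2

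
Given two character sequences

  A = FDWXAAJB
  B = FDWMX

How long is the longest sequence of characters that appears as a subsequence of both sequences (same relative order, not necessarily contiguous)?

Pick F at A[1]=B[1] → D at A[2]=B[2] → W at A[3]=B[3] → X at A[4]=B[5]; all 4 characters appear in both, in order, and the DP table's final entry dp[8][5] is also 4, so no common subsequence is longer.

4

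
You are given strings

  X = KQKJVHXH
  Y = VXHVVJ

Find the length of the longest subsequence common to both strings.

3

Let dp[i][j] be the LCS length of the first i characters of X and the first j characters of Y. dp[i][j] = dp[i-1][j-1]+1 when the i-th and j-th characters match, else max(dp[i-1][j], dp[i][j-1]).
    ·  V  X  H  V  V  J
 ·  0  0  0  0  0  0  0
 K  0  0  0  0  0  0  0
 Q  0  0  0  0  0  0  0
 K  0  0  0  0  0  0  0
 J  0  0  0  0  0  0  1
 V  0  1  1  1  1  1  1
 H  0  1  1  2  2  2  2
 X  0  1  2  2  2  2  2
 H  0  1  2  3  3  3  3
dp[8][6] = 3. One LCS (by backtracking along matches): VXH.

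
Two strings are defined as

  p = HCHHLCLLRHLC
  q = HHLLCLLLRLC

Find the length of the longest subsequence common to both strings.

9

One common subsequence of length 9: H at p[1]=q[1] → H at p[3]=q[2] → L at p[5]=q[4] → C at p[6]=q[5] → L at p[7]=q[7] → L at p[8]=q[8] → R at p[9]=q[9] → L at p[11]=q[10] → C at p[12]=q[11]. dp[12][11] = 9 confirms this is the maximum.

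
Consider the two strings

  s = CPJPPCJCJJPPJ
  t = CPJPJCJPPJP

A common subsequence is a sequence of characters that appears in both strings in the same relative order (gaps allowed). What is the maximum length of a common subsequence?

Let dp[i][j] be the LCS length of the first i characters of s and the first j characters of t. dp[i][j] = dp[i-1][j-1]+1 when the i-th and j-th characters match, else max(dp[i-1][j], dp[i][j-1]).
    ·  C  P  J  P  J  C  J  P  P  J  P
 ·  0  0  0  0  0  0  0  0  0  0  0  0
 C  0  1  1  1  1  1  1  1  1  1  1  1
 P  0  1  2  2  2  2  2  2  2  2  2  2
 J  0  1  2  3  3  3  3  3  3  3  3  3
 P  0  1  2  3  4  4  4  4  4  4  4  4
 P  0  1  2  3  4  4  4  4  5  5  5  5
 C  0  1  2  3  4  4  5  5  5  5  5  5
 J  0  1  2  3  4  5  5  6  6  6  6  6
 C  0  1  2  3  4  5  6  6  6  6  6  6
 J  0  1  2  3  4  5  6  7  7  7  7  7
 J  0  1  2  3  4  5  6  7  7  7  8  8
 P  0  1  2  3  4  5  6  7  8  8  8  9
 P  0  1  2  3  4  5  6  7  8  9  9  9
 J  0  1  2  3  4  5  6  7  8  9 10 10
dp[13][11] = 10. One LCS (by backtracking along matches): CPJPJCJPPJ.

10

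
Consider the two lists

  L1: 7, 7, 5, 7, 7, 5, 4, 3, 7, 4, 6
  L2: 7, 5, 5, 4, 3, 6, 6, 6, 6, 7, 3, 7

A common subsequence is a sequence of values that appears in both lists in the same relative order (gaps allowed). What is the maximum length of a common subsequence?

6

Pick 7 (L1 #2, L2 #1) → 5 (L1 #3, L2 #2) → 5 (L1 #6, L2 #3) → 4 (L1 #7, L2 #4) → 3 (L1 #8, L2 #11) → 7 (L1 #9, L2 #12); all 6 values appear in both, in order, and the DP table's final entry dp[11][12] is also 6, so no common subsequence is longer.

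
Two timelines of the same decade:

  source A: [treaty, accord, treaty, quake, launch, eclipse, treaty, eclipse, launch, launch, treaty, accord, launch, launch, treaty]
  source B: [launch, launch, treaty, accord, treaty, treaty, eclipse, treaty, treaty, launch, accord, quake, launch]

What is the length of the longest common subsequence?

8

Pick treaty (source A #1, source B #3), accord (source A #2, source B #4), treaty (source A #3, source B #6), eclipse (source A #6, source B #7), treaty (source A #7, source B #9), launch (source A #10, source B #10), accord (source A #12, source B #11), launch (source A #14, source B #13); all 8 events appear in both, in order. Since dp[15][13] = 8, nothing longer is possible.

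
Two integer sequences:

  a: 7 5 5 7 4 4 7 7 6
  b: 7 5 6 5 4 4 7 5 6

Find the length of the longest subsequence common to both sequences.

Match 7 (a #1, b #1) → 5 (a #2, b #2) → 5 (a #3, b #4) → 4 (a #5, b #5) → 4 (a #6, b #6) → 7 (a #7, b #7) → 6 (a #9, b #9) — 7 values in the same relative order in both, and the DP table's final entry dp[9][9] is also 7, so no common subsequence is longer.

7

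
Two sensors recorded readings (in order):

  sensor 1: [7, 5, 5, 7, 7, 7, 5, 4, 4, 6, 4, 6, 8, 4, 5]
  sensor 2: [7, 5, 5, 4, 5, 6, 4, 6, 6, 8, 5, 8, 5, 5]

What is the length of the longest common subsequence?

Pick 7 [1,1]; then 5 [2,2]; then 5 [3,3]; then 5 [7,5]; then 4 [9,7]; then 6 [10,8]; then 6 [12,9]; then 8 [13,12]; then 5 [15,14]; all 9 values appear in both, in order. dp[15][14] = 9 confirms this is the maximum.

9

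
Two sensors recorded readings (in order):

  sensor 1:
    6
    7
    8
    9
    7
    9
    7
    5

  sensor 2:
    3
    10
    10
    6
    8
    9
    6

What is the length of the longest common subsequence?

Match 6 [1,4]; then 8 [3,5]; then 9 [4,6] — 3 values in the same relative order in both. The LCS DP gives dp[8][7] = 3, so this is optimal.

3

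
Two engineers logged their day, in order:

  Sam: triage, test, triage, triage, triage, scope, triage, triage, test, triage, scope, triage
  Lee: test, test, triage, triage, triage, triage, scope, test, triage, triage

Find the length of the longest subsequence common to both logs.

8

Taking triage (Sam #1, Lee #3); then triage (Sam #3, Lee #4); then triage (Sam #4, Lee #5); then triage (Sam #5, Lee #6); then scope (Sam #6, Lee #7); then test (Sam #9, Lee #8); then triage (Sam #10, Lee #9); then triage (Sam #12, Lee #10) gives a common subsequence of length 8. Since dp[12][10] = 8, nothing longer is possible.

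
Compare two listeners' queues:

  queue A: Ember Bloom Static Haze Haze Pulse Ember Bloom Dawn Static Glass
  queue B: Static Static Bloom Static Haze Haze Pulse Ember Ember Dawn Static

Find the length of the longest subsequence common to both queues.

8

Taking Bloom [2,3]; then Static [3,4]; then Haze [4,5]; then Haze [5,6]; then Pulse [6,7]; then Ember [7,9]; then Dawn [9,10]; then Static [10,11] gives a common subsequence of length 8. Since dp[11][11] = 8, nothing longer is possible.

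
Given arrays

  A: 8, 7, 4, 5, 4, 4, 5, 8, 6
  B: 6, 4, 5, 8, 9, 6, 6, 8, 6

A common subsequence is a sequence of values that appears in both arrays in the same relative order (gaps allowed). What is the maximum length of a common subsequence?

One common subsequence of length 4: 4 at A[3]=B[2], then 5 at A[4]=B[3], then 8 at A[8]=B[8], then 6 at A[9]=B[9]. Since dp[9][9] = 4, nothing longer is possible.

4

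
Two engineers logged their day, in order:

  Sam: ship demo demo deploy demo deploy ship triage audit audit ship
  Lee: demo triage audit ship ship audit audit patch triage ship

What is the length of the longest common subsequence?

5

Taking ship (Sam #1, Lee #4); then ship (Sam #7, Lee #5); then audit (Sam #9, Lee #6); then audit (Sam #10, Lee #7); then ship (Sam #11, Lee #10) gives a common subsequence of length 5. Since dp[11][10] = 5, nothing longer is possible.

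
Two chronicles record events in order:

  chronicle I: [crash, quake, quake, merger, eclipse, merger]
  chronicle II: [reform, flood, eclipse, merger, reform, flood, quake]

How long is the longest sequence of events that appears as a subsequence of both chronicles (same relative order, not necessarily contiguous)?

Match eclipse [5,3], then merger [6,4] — 2 events in the same relative order in both, and the DP table's final entry dp[6][7] is also 2, so no common subsequence is longer.

2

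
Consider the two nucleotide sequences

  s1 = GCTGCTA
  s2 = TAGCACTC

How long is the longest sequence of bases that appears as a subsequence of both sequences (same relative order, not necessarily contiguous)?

Let dp[i][j] be the LCS length of the first i bases of s1 and the first j bases of s2. dp[i][j] = dp[i-1][j-1]+1 when the i-th and j-th bases match, else max(dp[i-1][j], dp[i][j-1]).
    ·  T  A  G  C  A  C  T  C
 ·  0  0  0  0  0  0  0  0  0
 G  0  0  0  1  1  1  1  1  1
 C  0  0  0  1  2  2  2  2  2
 T  0  1  1  1  2  2  2  3  3
 G  0  1  1  2  2  2  2  3  3
 C  0  1  1  2  3  3  3  3  4
 T  0  1  1  2  3  3  3  4  4
 A  0  1  2  2  3  4  4  4  4
dp[7][8] = 4. One LCS (by backtracking along matches): GCTC.

4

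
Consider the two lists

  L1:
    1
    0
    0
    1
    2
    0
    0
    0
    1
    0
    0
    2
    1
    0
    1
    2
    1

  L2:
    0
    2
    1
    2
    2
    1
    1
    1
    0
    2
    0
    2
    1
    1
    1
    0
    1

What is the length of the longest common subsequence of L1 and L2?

One common subsequence of length 10: 0 (L1 #2, L2 #1), 1 (L1 #4, L2 #3), 2 (L1 #5, L2 #5), 1 (L1 #9, L2 #8), 0 (L1 #10, L2 #9), 0 (L1 #11, L2 #11), 2 (L1 #12, L2 #12), 1 (L1 #13, L2 #15), 0 (L1 #14, L2 #16), 1 (L1 #17, L2 #17). The LCS DP gives dp[17][17] = 10, so this is optimal.

10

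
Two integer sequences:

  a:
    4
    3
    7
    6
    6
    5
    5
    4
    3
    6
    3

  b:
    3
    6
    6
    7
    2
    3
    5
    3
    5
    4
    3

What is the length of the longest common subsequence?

One common subsequence of length 7: 3 [2,1], then 6 [4,2], then 6 [5,3], then 5 [6,7], then 5 [7,9], then 4 [8,10], then 3 [11,11]. The LCS DP gives dp[11][11] = 7, so this is optimal.

7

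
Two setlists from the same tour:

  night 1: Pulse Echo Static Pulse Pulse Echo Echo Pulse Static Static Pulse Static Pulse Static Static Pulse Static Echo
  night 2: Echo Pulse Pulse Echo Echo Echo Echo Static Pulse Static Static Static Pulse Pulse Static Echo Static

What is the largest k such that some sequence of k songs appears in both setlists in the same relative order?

Match Echo at night 1[2]=night 2[1]; then Pulse at night 1[4]=night 2[2]; then Pulse at night 1[5]=night 2[3]; then Echo at night 1[6]=night 2[6]; then Echo at night 1[7]=night 2[7]; then Pulse at night 1[8]=night 2[9]; then Static at night 1[9]=night 2[10]; then Static at night 1[10]=night 2[11]; then Static at night 1[12]=night 2[12]; then Pulse at night 1[13]=night 2[13]; then Pulse at night 1[16]=night 2[14]; then Static at night 1[17]=night 2[15]; then Echo at night 1[18]=night 2[16] — 13 songs in the same relative order in both, and the DP table's final entry dp[18][17] is also 13, so no common subsequence is longer.

13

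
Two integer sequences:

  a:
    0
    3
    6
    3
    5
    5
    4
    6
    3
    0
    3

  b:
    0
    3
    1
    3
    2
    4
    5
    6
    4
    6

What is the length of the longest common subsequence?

One common subsequence of length 6: 0 at a[1]=b[1], then 3 at a[2]=b[2], then 3 at a[4]=b[4], then 5 at a[5]=b[7], then 4 at a[7]=b[9], then 6 at a[8]=b[10], and the DP table's final entry dp[11][10] is also 6, so no common subsequence is longer.

6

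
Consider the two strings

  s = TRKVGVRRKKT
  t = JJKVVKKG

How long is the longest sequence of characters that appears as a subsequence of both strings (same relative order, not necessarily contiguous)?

5

Pick K [3,3]; then V [4,4]; then V [6,5]; then K [9,6]; then K [10,7]; all 5 characters appear in both, in order, and the DP table's final entry dp[11][8] is also 5, so no common subsequence is longer.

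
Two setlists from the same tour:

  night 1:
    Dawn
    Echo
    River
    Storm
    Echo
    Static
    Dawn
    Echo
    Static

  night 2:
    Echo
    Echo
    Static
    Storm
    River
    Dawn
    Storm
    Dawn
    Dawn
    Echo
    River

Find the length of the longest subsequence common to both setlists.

Match Echo at night 1[2]=night 2[2], then River at night 1[3]=night 2[5], then Storm at night 1[4]=night 2[7], then Dawn at night 1[7]=night 2[9], then Echo at night 1[8]=night 2[10] — 5 songs in the same relative order in both, and the DP table's final entry dp[9][11] is also 5, so no common subsequence is longer.

5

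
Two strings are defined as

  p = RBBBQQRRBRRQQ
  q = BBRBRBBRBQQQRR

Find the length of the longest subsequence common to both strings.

8

Match R at p[1]=q[5], B at p[2]=q[6], B at p[3]=q[7], B at p[4]=q[9], Q at p[5]=q[11], Q at p[6]=q[12], R at p[10]=q[13], R at p[11]=q[14] — 8 characters in the same relative order in both. The LCS DP gives dp[13][14] = 8, so this is optimal.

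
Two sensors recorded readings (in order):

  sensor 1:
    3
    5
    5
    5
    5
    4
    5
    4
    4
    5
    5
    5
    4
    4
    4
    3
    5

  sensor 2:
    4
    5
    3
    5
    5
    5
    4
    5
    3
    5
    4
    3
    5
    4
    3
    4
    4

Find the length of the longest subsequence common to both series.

Pick 3 (sensor 1 #1, sensor 2 #3) → 5 (sensor 1 #2, sensor 2 #4) → 5 (sensor 1 #3, sensor 2 #5) → 5 (sensor 1 #4, sensor 2 #6) → 5 (sensor 1 #5, sensor 2 #8) → 5 (sensor 1 #7, sensor 2 #10) → 4 (sensor 1 #8, sensor 2 #11) → 5 (sensor 1 #12, sensor 2 #13) → 4 (sensor 1 #13, sensor 2 #14) → 4 (sensor 1 #14, sensor 2 #16) → 4 (sensor 1 #15, sensor 2 #17); all 11 values appear in both, in order, and the DP table's final entry dp[17][17] is also 11, so no common subsequence is longer.

11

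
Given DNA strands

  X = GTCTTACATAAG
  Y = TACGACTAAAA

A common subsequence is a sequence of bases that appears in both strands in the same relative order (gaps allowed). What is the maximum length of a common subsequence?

7

Taking G [1,4] → C [3,6] → T [5,7] → A [6,8] → A [8,9] → A [10,10] → A [11,11] gives a common subsequence of length 7. Since dp[12][11] = 7, nothing longer is possible.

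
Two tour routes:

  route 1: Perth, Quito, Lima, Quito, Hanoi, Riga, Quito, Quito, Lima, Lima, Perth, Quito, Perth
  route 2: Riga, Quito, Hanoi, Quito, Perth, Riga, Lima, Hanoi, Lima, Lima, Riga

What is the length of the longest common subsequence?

5

Taking Perth [1,5] → Lima [3,7] → Hanoi [5,8] → Lima [9,9] → Lima [10,10] gives a common subsequence of length 5. The LCS DP gives dp[13][11] = 5, so this is optimal.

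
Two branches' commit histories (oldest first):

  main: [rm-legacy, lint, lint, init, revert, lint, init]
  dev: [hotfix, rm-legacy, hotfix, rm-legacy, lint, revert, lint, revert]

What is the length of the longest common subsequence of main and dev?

4

Pick rm-legacy at main[1]=dev[4] → lint at main[2]=dev[5] → lint at main[3]=dev[7] → revert at main[5]=dev[8]; all 4 commits appear in both, in order. The LCS DP gives dp[7][8] = 4, so this is optimal.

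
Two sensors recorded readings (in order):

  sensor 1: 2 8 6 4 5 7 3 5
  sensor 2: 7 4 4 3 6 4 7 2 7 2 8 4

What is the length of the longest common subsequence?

Let dp[i][j] be the LCS length of the first i values of sensor 1 and the first j values of sensor 2. dp[i][j] = dp[i-1][j-1]+1 when the i-th and j-th values match, else max(dp[i-1][j], dp[i][j-1]).
    ·  7  4  4  3  6  4  7  2  7  2  8  4
 ·  0  0  0  0  0  0  0  0  0  0  0  0  0
 2  0  0  0  0  0  0  0  0  1  1  1  1  1
 8  0  0  0  0  0  0  0  0  1  1  1  2  2
 6  0  0  0  0  0  1  1  1  1  1  1  2  2
 4  0  0  1  1  1  1  2  2  2  2  2  2  3
 5  0  0  1  1  1  1  2  2  2  2  2  2  3
 7  0  1  1  1  1  1  2  3  3  3  3  3  3
 3  0  1  1  1  2  2  2  3  3  3  3  3  3
 5  0  1  1  1  2  2  2  3  3  3  3  3  3
dp[8][12] = 3. One LCS (by backtracking along matches): 2, 8, 4.

3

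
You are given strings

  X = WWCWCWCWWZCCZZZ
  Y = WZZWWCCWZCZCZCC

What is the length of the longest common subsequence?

Match W at X[1]=Y[1] → W at X[2]=Y[4] → W at X[4]=Y[5] → C at X[5]=Y[6] → C at X[7]=Y[7] → W at X[9]=Y[8] → Z at X[10]=Y[9] → C at X[11]=Y[10] → C at X[12]=Y[12] → Z at X[13]=Y[13] — 10 characters in the same relative order in both, and the DP table's final entry dp[15][15] is also 10, so no common subsequence is longer.

10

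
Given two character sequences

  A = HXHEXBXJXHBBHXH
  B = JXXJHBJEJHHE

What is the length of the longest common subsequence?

Taking X at A[5]=B[2], X at A[7]=B[3], J at A[8]=B[4], H at A[10]=B[5], B at A[11]=B[6], H at A[13]=B[10], H at A[15]=B[11] gives a common subsequence of length 7. The LCS DP gives dp[15][12] = 7, so this is optimal.

7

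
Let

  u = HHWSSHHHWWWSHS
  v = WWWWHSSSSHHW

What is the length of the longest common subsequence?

6

Pick H at u[1]=v[5]; then S at u[4]=v[8]; then S at u[5]=v[9]; then H at u[7]=v[10]; then H at u[8]=v[11]; then W at u[11]=v[12]; all 6 characters appear in both, in order. dp[14][12] = 6 confirms this is the maximum.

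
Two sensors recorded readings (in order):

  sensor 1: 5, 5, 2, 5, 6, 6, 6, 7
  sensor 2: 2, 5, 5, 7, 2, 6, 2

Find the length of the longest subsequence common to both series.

4

Let dp[i][j] be the LCS length of the first i values of sensor 1 and the first j values of sensor 2. dp[i][j] = dp[i-1][j-1]+1 when the i-th and j-th values match, else max(dp[i-1][j], dp[i][j-1]).
    ·  2  5  5  7  2  6  2
 ·  0  0  0  0  0  0  0  0
 5  0  0  1  1  1  1  1  1
 5  0  0  1  2  2  2  2  2
 2  0  1  1  2  2  3  3  3
 5  0  1  2  2  2  3  3  3
 6  0  1  2  2  2  3  4  4
 6  0  1  2  2  2  3  4  4
 6  0  1  2  2  2  3  4  4
 7  0  1  2  2  3  3  4  4
dp[8][7] = 4. One LCS (by backtracking along matches): 5, 5, 2, 6.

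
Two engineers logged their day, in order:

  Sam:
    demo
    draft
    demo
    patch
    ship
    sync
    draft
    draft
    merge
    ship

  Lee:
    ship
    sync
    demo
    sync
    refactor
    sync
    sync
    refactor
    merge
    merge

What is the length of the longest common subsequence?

Match demo at Sam[1]=Lee[3], sync at Sam[6]=Lee[7], merge at Sam[9]=Lee[10] — 3 tasks in the same relative order in both, and the DP table's final entry dp[10][10] is also 3, so no common subsequence is longer.

3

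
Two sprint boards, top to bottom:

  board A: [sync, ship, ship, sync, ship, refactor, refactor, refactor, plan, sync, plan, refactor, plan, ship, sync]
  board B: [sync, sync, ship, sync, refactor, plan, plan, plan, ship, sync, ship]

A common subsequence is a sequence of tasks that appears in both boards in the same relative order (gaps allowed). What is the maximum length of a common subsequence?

9

Pick sync [1,2] → ship [3,3] → sync [4,4] → refactor [8,5] → plan [9,6] → plan [11,7] → plan [13,8] → ship [14,9] → sync [15,10]; all 9 tasks appear in both, in order, and the DP table's final entry dp[15][11] is also 9, so no common subsequence is longer.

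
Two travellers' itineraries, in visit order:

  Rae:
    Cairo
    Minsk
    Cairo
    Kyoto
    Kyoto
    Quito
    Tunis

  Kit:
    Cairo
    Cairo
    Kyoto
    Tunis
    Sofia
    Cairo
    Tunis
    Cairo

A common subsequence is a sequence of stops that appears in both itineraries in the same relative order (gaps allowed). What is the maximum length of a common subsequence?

Taking Cairo at Rae[1]=Kit[1]; then Cairo at Rae[3]=Kit[2]; then Kyoto at Rae[4]=Kit[3]; then Tunis at Rae[7]=Kit[7] gives a common subsequence of length 4. dp[7][8] = 4 confirms this is the maximum.

4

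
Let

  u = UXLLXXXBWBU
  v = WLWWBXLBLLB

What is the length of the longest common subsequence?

One common subsequence of length 4: X (u #2, v #6); then L (u #3, v #9); then L (u #4, v #10); then B (u #10, v #11), and the DP table's final entry dp[11][11] is also 4, so no common subsequence is longer.

4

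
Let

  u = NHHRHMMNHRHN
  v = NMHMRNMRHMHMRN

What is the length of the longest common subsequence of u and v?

Pick N at u[1]=v[1], then H at u[2]=v[3], then R at u[4]=v[8], then H at u[5]=v[9], then M at u[6]=v[10], then M at u[7]=v[12], then R at u[10]=v[13], then N at u[12]=v[14]; all 8 characters appear in both, in order. The LCS DP gives dp[12][14] = 8, so this is optimal.

8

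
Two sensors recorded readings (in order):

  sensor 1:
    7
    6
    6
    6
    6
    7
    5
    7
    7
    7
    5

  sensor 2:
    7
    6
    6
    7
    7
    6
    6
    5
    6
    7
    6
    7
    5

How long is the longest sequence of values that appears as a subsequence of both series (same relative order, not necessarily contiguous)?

9

One common subsequence of length 9: 7 [1,1], 6 [2,2], 6 [3,3], 6 [4,6], 6 [5,7], 5 [7,8], 7 [8,10], 7 [10,12], 5 [11,13]. dp[11][13] = 9 confirms this is the maximum.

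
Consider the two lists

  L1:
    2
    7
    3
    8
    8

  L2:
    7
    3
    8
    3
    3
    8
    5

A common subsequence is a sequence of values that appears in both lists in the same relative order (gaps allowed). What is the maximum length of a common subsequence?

Match 7 at L1[2]=L2[1], then 3 at L1[3]=L2[2], then 8 at L1[4]=L2[3], then 8 at L1[5]=L2[6] — 4 values in the same relative order in both. dp[5][7] = 4 confirms this is the maximum.

4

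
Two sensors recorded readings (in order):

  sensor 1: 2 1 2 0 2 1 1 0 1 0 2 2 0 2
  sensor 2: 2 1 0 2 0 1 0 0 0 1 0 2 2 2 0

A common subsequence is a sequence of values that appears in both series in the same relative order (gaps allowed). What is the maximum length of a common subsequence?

11

Taking 2 (sensor 1 #1, sensor 2 #1), then 1 (sensor 1 #2, sensor 2 #2), then 2 (sensor 1 #3, sensor 2 #4), then 0 (sensor 1 #4, sensor 2 #5), then 1 (sensor 1 #6, sensor 2 #6), then 0 (sensor 1 #8, sensor 2 #9), then 1 (sensor 1 #9, sensor 2 #10), then 0 (sensor 1 #10, sensor 2 #11), then 2 (sensor 1 #11, sensor 2 #13), then 2 (sensor 1 #12, sensor 2 #14), then 0 (sensor 1 #13, sensor 2 #15) gives a common subsequence of length 11. The LCS DP gives dp[14][15] = 11, so this is optimal.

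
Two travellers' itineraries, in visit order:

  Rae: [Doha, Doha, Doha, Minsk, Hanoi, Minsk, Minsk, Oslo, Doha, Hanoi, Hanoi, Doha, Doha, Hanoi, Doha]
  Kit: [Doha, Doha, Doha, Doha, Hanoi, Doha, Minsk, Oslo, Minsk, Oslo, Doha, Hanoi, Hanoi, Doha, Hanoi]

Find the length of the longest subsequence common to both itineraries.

12

Taking Doha at Rae[1]=Kit[2], then Doha at Rae[2]=Kit[3], then Doha at Rae[3]=Kit[4], then Hanoi at Rae[5]=Kit[5], then Minsk at Rae[6]=Kit[7], then Minsk at Rae[7]=Kit[9], then Oslo at Rae[8]=Kit[10], then Doha at Rae[9]=Kit[11], then Hanoi at Rae[10]=Kit[12], then Hanoi at Rae[11]=Kit[13], then Doha at Rae[13]=Kit[14], then Hanoi at Rae[14]=Kit[15] gives a common subsequence of length 12. The LCS DP gives dp[15][15] = 12, so this is optimal.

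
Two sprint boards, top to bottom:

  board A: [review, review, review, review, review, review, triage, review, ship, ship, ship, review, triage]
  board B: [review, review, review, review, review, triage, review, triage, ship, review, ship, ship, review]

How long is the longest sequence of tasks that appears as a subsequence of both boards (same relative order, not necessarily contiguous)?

11

Taking review [1,1], review [2,2], review [3,3], review [4,4], review [5,5], review [6,7], triage [7,8], review [8,10], ship [10,11], ship [11,12], review [12,13] gives a common subsequence of length 11, and the DP table's final entry dp[13][13] is also 11, so no common subsequence is longer.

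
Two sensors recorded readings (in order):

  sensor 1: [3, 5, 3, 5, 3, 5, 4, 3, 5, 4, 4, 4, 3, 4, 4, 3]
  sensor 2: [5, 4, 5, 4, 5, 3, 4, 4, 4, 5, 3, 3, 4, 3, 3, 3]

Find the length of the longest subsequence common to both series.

10

Pick 5 at sensor 1[2]=sensor 2[1]; then 5 at sensor 1[4]=sensor 2[3]; then 5 at sensor 1[6]=sensor 2[5]; then 3 at sensor 1[8]=sensor 2[6]; then 4 at sensor 1[10]=sensor 2[7]; then 4 at sensor 1[11]=sensor 2[8]; then 4 at sensor 1[12]=sensor 2[9]; then 3 at sensor 1[13]=sensor 2[12]; then 4 at sensor 1[14]=sensor 2[13]; then 3 at sensor 1[16]=sensor 2[16]; all 10 values appear in both, in order. Since dp[16][16] = 10, nothing longer is possible.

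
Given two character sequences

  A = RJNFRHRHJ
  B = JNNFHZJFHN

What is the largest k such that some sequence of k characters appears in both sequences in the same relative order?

Let dp[i][j] be the LCS length of the first i characters of A and the first j characters of B. dp[i][j] = dp[i-1][j-1]+1 when the i-th and j-th characters match, else max(dp[i-1][j], dp[i][j-1]).
    ·  J  N  N  F  H  Z  J  F  H  N
 ·  0  0  0  0  0  0  0  0  0  0  0
 R  0  0  0  0  0  0  0  0  0  0  0
 J  0  1  1  1  1  1  1  1  1  1  1
 N  0  1  2  2  2  2  2  2  2  2  2
 F  0  1  2  2  3  3  3  3  3  3  3
 R  0  1  2  2  3  3  3  3  3  3  3
 H  0  1  2  2  3  4  4  4  4  4  4
 R  0  1  2  2  3  4  4  4  4  4  4
 H  0  1  2  2  3  4  4  4  4  5  5
 J  0  1  2  2  3  4  4  5  5  5  5
dp[9][10] = 5. One LCS (by backtracking along matches): JNFHH.

5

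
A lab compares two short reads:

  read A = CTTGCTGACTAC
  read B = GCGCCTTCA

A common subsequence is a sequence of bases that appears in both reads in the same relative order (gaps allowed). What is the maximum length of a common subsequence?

6

Match C at read A[1]=read B[2] → G at read A[4]=read B[3] → C at read A[5]=read B[5] → T at read A[6]=read B[7] → C at read A[9]=read B[8] → A at read A[11]=read B[9] — 6 bases in the same relative order in both. dp[12][9] = 6 confirms this is the maximum.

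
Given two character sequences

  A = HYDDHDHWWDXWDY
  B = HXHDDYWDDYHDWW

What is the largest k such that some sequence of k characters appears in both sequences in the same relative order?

8

Pick H [1,3]; then Y [2,6]; then D [3,8]; then D [4,9]; then H [5,11]; then D [6,12]; then W [9,13]; then W [12,14]; all 8 characters appear in both, in order. dp[14][14] = 8 confirms this is the maximum.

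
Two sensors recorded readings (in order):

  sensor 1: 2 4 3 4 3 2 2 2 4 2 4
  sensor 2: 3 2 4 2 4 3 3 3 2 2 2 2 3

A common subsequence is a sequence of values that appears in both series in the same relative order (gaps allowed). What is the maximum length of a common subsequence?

Taking 2 (sensor 1 #1, sensor 2 #4); then 4 (sensor 1 #2, sensor 2 #5); then 3 (sensor 1 #3, sensor 2 #7); then 3 (sensor 1 #5, sensor 2 #8); then 2 (sensor 1 #6, sensor 2 #9); then 2 (sensor 1 #7, sensor 2 #10); then 2 (sensor 1 #8, sensor 2 #11); then 2 (sensor 1 #10, sensor 2 #12) gives a common subsequence of length 8. dp[11][13] = 8 confirms this is the maximum.

8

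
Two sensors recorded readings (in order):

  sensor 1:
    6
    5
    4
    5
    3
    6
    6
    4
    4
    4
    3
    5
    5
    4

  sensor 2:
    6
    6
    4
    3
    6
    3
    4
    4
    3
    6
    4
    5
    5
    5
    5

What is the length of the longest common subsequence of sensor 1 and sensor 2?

Pick 6 (sensor 1 #1, sensor 2 #2); then 4 (sensor 1 #3, sensor 2 #3); then 3 (sensor 1 #5, sensor 2 #4); then 6 (sensor 1 #6, sensor 2 #5); then 4 (sensor 1 #8, sensor 2 #7); then 4 (sensor 1 #9, sensor 2 #8); then 4 (sensor 1 #10, sensor 2 #11); then 5 (sensor 1 #12, sensor 2 #14); then 5 (sensor 1 #13, sensor 2 #15); all 9 values appear in both, in order. The LCS DP gives dp[14][15] = 9, so this is optimal.

9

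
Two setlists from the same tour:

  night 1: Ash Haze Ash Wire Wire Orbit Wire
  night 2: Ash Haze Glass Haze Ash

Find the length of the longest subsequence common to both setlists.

Match Ash at night 1[1]=night 2[1], then Haze at night 1[2]=night 2[4], then Ash at night 1[3]=night 2[5] — 3 songs in the same relative order in both. Since dp[7][5] = 3, nothing longer is possible.

3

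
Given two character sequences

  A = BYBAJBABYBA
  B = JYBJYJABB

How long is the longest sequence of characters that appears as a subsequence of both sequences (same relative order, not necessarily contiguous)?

Match B (A #1, B #3), then Y (A #2, B #5), then J (A #5, B #6), then A (A #7, B #7), then B (A #8, B #8), then B (A #10, B #9) — 6 characters in the same relative order in both. Since dp[11][9] = 6, nothing longer is possible.

6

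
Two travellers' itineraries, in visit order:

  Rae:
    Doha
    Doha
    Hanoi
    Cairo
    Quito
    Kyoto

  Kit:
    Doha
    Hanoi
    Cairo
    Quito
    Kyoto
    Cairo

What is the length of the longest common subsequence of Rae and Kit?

Match Doha (Rae #2, Kit #1), then Hanoi (Rae #3, Kit #2), then Cairo (Rae #4, Kit #3), then Quito (Rae #5, Kit #4), then Kyoto (Rae #6, Kit #5) — 5 stops in the same relative order in both, and the DP table's final entry dp[6][6] is also 5, so no common subsequence is longer.

5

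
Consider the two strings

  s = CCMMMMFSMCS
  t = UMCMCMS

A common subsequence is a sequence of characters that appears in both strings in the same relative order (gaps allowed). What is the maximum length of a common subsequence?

4

Let dp[i][j] be the LCS length of the first i characters of s and the first j characters of t. dp[i][j] = dp[i-1][j-1]+1 when the i-th and j-th characters match, else max(dp[i-1][j], dp[i][j-1]).
    ·  U  M  C  M  C  M  S
 ·  0  0  0  0  0  0  0  0
 C  0  0  0  1  1  1  1  1
 C  0  0  0  1  1  2  2  2
 M  0  0  1  1  2  2  3  3
 M  0  0  1  1  2  2  3  3
 M  0  0  1  1  2  2  3  3
 M  0  0  1  1  2  2  3  3
 F  0  0  1  1  2  2  3  3
 S  0  0  1  1  2  2  3  4
 M  0  0  1  1  2  2  3  4
 C  0  0  1  2  2  3  3  4
 S  0  0  1  2  2  3  3  4
dp[11][7] = 4. One LCS (by backtracking along matches): CCMS.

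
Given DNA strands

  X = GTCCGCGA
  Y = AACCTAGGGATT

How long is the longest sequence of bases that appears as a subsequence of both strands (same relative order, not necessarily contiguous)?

5

Let dp[i][j] be the LCS length of the first i bases of X and the first j bases of Y. dp[i][j] = dp[i-1][j-1]+1 when the i-th and j-th bases match, else max(dp[i-1][j], dp[i][j-1]).
    ·  A  A  C  C  T  A  G  G  G  A  T  T
 ·  0  0  0  0  0  0  0  0  0  0  0  0  0
 G  0  0  0  0  0  0  0  1  1  1  1  1  1
 T  0  0  0  0  0  1  1  1  1  1  1  2  2
 C  0  0  0  1  1  1  1  1  1  1  1  2  2
 C  0  0  0  1  2  2  2  2  2  2  2  2  2
 G  0  0  0  1  2  2  2  3  3  3  3  3  3
 C  0  0  0  1  2  2  2  3  3  3  3  3  3
 G  0  0  0  1  2  2  2  3  4  4  4  4  4
 A  0  1  1  1  2  2  3  3  4  4  5  5  5
dp[8][12] = 5. One LCS (by backtracking along matches): CCGGA.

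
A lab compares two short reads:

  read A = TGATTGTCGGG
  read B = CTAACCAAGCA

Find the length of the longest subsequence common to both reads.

One common subsequence of length 4: T [1,2]; then A [3,8]; then G [6,9]; then C [8,10], and the DP table's final entry dp[11][11] is also 4, so no common subsequence is longer.

4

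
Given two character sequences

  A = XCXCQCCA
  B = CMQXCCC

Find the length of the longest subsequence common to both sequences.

Pick C at A[2]=B[1], then X at A[3]=B[4], then C at A[4]=B[5], then C at A[6]=B[6], then C at A[7]=B[7]; all 5 characters appear in both, in order, and the DP table's final entry dp[8][7] is also 5, so no common subsequence is longer.

5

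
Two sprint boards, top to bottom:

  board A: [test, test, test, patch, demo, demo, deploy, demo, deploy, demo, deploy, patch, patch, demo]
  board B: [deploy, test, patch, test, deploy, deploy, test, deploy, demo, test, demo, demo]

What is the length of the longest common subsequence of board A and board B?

7

Match test at board A[1]=board B[2]; then test at board A[2]=board B[4]; then test at board A[3]=board B[7]; then deploy at board A[7]=board B[8]; then demo at board A[8]=board B[9]; then demo at board A[10]=board B[11]; then demo at board A[14]=board B[12] — 7 tasks in the same relative order in both, and the DP table's final entry dp[14][12] is also 7, so no common subsequence is longer.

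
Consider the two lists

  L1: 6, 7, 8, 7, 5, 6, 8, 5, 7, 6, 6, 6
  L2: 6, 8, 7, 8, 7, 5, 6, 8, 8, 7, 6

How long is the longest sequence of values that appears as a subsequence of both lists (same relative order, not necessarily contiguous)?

9

Taking 6 at L1[1]=L2[1]; then 7 at L1[2]=L2[3]; then 8 at L1[3]=L2[4]; then 7 at L1[4]=L2[5]; then 5 at L1[5]=L2[6]; then 6 at L1[6]=L2[7]; then 8 at L1[7]=L2[9]; then 7 at L1[9]=L2[10]; then 6 at L1[12]=L2[11] gives a common subsequence of length 9, and the DP table's final entry dp[12][11] is also 9, so no common subsequence is longer.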